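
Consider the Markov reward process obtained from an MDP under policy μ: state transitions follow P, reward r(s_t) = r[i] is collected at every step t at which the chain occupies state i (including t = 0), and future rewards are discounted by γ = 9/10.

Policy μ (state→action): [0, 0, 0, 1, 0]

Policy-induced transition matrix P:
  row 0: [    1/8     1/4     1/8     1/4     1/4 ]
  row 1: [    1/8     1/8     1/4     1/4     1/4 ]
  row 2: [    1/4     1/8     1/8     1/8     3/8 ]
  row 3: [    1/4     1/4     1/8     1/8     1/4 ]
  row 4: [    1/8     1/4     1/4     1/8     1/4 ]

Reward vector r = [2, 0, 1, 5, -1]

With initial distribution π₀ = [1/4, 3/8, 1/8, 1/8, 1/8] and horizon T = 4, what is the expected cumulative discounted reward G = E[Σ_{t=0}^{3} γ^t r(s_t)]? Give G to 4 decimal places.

G = 3.9466

t=0: π = [0.2500, 0.3750, 0.1250, 0.1250, 0.1250], E[r] = 1.1250, γ^t·E[r] = 1.125000, running G = 1.125000
t=1: π = [0.1563, 0.1875, 0.1875, 0.2031, 0.2656], E[r] = 1.2500, γ^t·E[r] = 1.125000, running G = 2.250000
t=2: π = [0.1738, 0.2031, 0.1816, 0.1680, 0.2734], E[r] = 1.0957, γ^t·E[r] = 0.887520, running G = 3.137520
t=3: π = [0.1687, 0.2019, 0.1846, 0.1721, 0.2727], E[r] = 1.1099, γ^t·E[r] = 0.809090, running G = 3.946610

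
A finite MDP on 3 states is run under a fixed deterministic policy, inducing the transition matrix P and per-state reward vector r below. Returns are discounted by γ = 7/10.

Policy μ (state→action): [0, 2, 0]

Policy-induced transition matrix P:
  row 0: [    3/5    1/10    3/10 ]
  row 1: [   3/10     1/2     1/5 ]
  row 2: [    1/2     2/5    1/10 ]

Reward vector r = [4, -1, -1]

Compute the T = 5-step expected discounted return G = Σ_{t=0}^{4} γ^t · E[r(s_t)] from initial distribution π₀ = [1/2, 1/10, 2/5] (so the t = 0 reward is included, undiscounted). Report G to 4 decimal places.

t=0: π = [0.5000, 0.1000, 0.4000], E[r] = 1.5000, γ^t·E[r] = 1.500000, running G = 1.500000
t=1: π = [0.5300, 0.2600, 0.2100], E[r] = 1.6500, γ^t·E[r] = 1.155000, running G = 2.655000
t=2: π = [0.5010, 0.2670, 0.2320], E[r] = 1.5050, γ^t·E[r] = 0.737450, running G = 3.392450
t=3: π = [0.4967, 0.2764, 0.2269], E[r] = 1.4835, γ^t·E[r] = 0.508841, running G = 3.901291
t=4: π = [0.4944, 0.2786, 0.2270], E[r] = 1.4720, γ^t·E[r] = 0.353415, running G = 4.254706

G = 4.2547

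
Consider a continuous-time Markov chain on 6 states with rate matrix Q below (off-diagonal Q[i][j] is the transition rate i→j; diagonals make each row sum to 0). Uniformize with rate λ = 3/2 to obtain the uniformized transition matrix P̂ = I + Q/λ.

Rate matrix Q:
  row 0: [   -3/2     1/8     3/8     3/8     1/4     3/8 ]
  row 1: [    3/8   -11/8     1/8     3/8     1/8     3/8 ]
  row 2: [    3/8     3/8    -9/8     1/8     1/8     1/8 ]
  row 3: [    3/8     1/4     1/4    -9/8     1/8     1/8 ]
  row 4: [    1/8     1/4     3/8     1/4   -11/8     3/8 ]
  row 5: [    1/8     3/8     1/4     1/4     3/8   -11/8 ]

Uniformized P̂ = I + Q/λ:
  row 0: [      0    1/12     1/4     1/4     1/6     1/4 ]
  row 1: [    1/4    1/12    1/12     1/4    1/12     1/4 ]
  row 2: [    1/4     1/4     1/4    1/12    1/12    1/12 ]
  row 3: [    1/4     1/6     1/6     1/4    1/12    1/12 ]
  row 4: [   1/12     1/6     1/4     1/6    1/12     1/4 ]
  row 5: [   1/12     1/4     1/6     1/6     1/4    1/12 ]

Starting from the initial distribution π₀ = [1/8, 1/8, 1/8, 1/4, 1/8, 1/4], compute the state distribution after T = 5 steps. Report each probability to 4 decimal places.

π = [0.1623, 0.1684, 0.1925, 0.1944, 0.1234, 0.1590]

t=0: π = [0.1250, 0.1250, 0.1250, 0.2500, 0.1250, 0.2500]
t=1: π = [0.1563, 0.1771, 0.1875, 0.1979, 0.1354, 0.1458]
t=2: π = [0.1641, 0.1667, 0.1918, 0.1953, 0.1207, 0.1615]
t=3: π = [0.1620, 0.1685, 0.1925, 0.1945, 0.1239, 0.1586]
t=4: π = [0.1624, 0.1684, 0.1925, 0.1944, 0.1233, 0.1591]
t=5: π = [0.1623, 0.1684, 0.1925, 0.1944, 0.1234, 0.1590]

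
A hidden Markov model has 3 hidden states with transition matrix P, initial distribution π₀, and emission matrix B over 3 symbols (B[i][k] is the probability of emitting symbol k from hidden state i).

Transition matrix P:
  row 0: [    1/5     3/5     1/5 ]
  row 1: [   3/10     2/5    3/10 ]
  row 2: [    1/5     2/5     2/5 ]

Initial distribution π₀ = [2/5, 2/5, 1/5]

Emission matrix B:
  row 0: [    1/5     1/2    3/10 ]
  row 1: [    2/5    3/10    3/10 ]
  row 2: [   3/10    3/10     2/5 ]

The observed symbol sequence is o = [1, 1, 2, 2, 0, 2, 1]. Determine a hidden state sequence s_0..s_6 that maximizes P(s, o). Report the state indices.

path = [0, 1, 2, 2, 1, 1, 0]

t=0: δ = [2.000e-01, 1.200e-01, 6.000e-02]  (obs o_0=1)
t=1: δ = [2.000e-02, 3.600e-02, 1.200e-02]  ψ = [0, 0, 0]  (obs o_1=1)
t=2: δ = [3.240e-03, 4.320e-03, 4.320e-03]  ψ = [1, 1, 1]  (obs o_2=2)
t=3: δ = [3.888e-04, 5.832e-04, 6.912e-04]  ψ = [1, 0, 2]  (obs o_3=2)
t=4: δ = [3.499e-05, 1.106e-04, 8.294e-05]  ψ = [1, 2, 2]  (obs o_4=0)
t=5: δ = [9.953e-06, 1.327e-05, 1.327e-05]  ψ = [1, 1, 1]  (obs o_5=2)
t=6: δ = [1.991e-06, 1.792e-06, 1.593e-06]  ψ = [1, 0, 2]  (obs o_6=1)
backtrack: best end state = 0; path = [0, 1, 2, 2, 1, 1, 0]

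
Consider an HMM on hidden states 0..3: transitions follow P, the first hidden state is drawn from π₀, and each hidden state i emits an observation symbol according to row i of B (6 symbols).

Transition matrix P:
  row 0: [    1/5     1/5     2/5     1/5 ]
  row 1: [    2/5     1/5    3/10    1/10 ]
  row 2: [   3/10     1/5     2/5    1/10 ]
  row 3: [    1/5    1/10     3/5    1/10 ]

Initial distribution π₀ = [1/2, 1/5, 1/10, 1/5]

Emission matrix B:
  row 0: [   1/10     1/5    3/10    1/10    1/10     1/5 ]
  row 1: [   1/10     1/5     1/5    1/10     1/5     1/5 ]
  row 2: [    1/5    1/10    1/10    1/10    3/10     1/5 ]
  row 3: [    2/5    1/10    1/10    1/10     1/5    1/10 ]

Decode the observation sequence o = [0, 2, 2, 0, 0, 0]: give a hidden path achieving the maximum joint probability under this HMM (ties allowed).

t=0: δ = [5.000e-02, 2.000e-02, 2.000e-02, 8.000e-02]  (obs o_0=0)
t=1: δ = [4.800e-03, 2.000e-03, 4.800e-03, 1.000e-03]  ψ = [3, 0, 3, 0]  (obs o_1=2)
t=2: δ = [4.320e-04, 1.920e-04, 1.920e-04, 9.600e-05]  ψ = [2, 0, 0, 0]  (obs o_2=2)
t=3: δ = [8.640e-06, 8.640e-06, 3.456e-05, 3.456e-05]  ψ = [0, 0, 0, 0]  (obs o_3=0)
t=4: δ = [1.037e-06, 6.912e-07, 4.147e-06, 1.382e-06]  ψ = [2, 2, 3, 2]  (obs o_4=0)
t=5: δ = [1.244e-07, 8.294e-08, 3.318e-07, 1.659e-07]  ψ = [2, 2, 2, 2]  (obs o_5=0)
backtrack: best end state = 2; path = [3, 2, 0, 3, 2, 2]

path = [3, 2, 0, 3, 2, 2]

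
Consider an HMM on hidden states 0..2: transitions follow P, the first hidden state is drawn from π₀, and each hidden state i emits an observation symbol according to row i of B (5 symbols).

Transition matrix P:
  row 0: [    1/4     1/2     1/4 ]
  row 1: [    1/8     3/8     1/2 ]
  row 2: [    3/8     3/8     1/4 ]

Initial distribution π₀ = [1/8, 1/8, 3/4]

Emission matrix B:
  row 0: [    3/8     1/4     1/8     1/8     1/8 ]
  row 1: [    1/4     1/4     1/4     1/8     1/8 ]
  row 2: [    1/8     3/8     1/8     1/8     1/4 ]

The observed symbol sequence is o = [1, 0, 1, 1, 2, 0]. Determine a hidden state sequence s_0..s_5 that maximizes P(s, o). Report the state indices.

path = [2, 0, 1, 2, 1, 1]

t=0: δ = [3.125e-02, 3.125e-02, 2.812e-01]  (obs o_0=1)
t=1: δ = [3.955e-02, 2.637e-02, 8.789e-03]  ψ = [2, 2, 2]  (obs o_1=0)
t=2: δ = [2.472e-03, 4.944e-03, 4.944e-03]  ψ = [0, 0, 1]  (obs o_2=1)
t=3: δ = [4.635e-04, 4.635e-04, 9.270e-04]  ψ = [2, 1, 1]  (obs o_3=1)
t=4: δ = [4.345e-05, 8.690e-05, 2.897e-05]  ψ = [2, 2, 1]  (obs o_4=2)
t=5: δ = [4.074e-06, 8.147e-06, 5.431e-06]  ψ = [0, 1, 1]  (obs o_5=0)
backtrack: best end state = 1; path = [2, 0, 1, 2, 1, 1]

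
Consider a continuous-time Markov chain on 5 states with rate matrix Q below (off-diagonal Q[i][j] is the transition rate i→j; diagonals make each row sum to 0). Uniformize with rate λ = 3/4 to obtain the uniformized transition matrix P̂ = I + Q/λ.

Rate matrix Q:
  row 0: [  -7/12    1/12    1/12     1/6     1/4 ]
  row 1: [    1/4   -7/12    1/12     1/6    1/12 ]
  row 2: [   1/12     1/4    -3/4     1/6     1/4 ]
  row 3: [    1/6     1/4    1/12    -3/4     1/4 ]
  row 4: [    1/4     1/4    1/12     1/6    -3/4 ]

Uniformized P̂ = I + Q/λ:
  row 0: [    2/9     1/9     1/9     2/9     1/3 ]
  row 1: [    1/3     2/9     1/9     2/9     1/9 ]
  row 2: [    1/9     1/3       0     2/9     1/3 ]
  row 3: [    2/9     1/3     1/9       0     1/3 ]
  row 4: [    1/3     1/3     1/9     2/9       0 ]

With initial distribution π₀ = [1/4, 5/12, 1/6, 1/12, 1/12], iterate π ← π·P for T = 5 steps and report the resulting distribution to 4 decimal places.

t=0: π = [0.2500, 0.4167, 0.1667, 0.0833, 0.0833]
t=1: π = [0.2593, 0.2315, 0.0926, 0.2037, 0.2130]
t=2: π = [0.2613, 0.2500, 0.1008, 0.1770, 0.2109]
t=3: π = [0.2622, 0.2475, 0.0999, 0.1829, 0.2075]
t=4: π = [0.2617, 0.2476, 0.1000, 0.1816, 0.2092]
t=5: π = [0.2619, 0.2477, 0.1000, 0.1819, 0.2086]

π = [0.2619, 0.2477, 0.1000, 0.1819, 0.2086]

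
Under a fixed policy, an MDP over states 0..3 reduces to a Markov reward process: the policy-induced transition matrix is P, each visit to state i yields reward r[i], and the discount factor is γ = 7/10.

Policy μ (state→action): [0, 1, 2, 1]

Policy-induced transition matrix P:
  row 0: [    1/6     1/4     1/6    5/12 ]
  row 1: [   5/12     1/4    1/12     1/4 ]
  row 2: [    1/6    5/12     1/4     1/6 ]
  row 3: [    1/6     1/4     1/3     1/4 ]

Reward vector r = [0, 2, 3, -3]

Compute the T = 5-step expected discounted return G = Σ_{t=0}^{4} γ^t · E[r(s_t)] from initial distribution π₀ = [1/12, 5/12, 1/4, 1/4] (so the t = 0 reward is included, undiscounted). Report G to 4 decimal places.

G = 1.5127

t=0: π = [0.0833, 0.4167, 0.2500, 0.2500], E[r] = 0.8333, γ^t·E[r] = 0.833333, running G = 0.833333
t=1: π = [0.2708, 0.2917, 0.1944, 0.2431], E[r] = 0.4375, γ^t·E[r] = 0.306250, running G = 1.139583
t=2: π = [0.2396, 0.2824, 0.1991, 0.2789], E[r] = 0.3252, γ^t·E[r] = 0.159363, running G = 1.298947
t=3: π = [0.2373, 0.2832, 0.2062, 0.2733], E[r] = 0.3650, γ^t·E[r] = 0.125184, running G = 1.424131
t=4: π = [0.2375, 0.2844, 0.2058, 0.2724], E[r] = 0.3691, γ^t·E[r] = 0.088617, running G = 1.512748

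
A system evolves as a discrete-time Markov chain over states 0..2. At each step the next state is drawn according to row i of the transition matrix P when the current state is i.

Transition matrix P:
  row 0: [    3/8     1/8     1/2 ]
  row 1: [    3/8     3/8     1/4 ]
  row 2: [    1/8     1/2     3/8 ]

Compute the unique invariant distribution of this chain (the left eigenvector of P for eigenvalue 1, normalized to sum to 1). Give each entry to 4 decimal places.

Balance equations π_j = Σ_i π_i·P[i][j]:
  π_0 = 3/8·π_0 + 3/8·π_1 + 1/8·π_2
  π_1 = 1/8·π_0 + 3/8·π_1 + 1/2·π_2
  normalize: π_0 + π_1 + π_2 = 1
Solving the linear system gives exactly π = [17/60, 7/20, 11/30].

π = [0.2833, 0.3500, 0.3667]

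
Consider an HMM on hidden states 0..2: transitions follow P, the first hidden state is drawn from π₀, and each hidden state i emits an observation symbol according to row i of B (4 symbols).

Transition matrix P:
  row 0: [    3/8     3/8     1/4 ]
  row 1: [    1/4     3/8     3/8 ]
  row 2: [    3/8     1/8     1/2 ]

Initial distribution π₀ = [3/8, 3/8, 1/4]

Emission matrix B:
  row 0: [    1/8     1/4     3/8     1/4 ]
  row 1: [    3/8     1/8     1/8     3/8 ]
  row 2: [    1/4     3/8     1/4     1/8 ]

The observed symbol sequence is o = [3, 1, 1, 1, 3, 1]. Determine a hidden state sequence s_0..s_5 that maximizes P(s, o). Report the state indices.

path = [1, 2, 2, 2, 2, 2]

t=0: δ = [9.375e-02, 1.406e-01, 3.125e-02]  (obs o_0=3)
t=1: δ = [8.789e-03, 6.592e-03, 1.978e-02]  ψ = [0, 1, 1]  (obs o_1=1)
t=2: δ = [1.854e-03, 4.120e-04, 3.708e-03]  ψ = [2, 0, 2]  (obs o_2=1)
t=3: δ = [3.476e-04, 8.690e-05, 6.952e-04]  ψ = [2, 0, 2]  (obs o_3=1)
t=4: δ = [6.518e-05, 4.888e-05, 4.345e-05]  ψ = [2, 0, 2]  (obs o_4=3)
t=5: δ = [6.110e-06, 3.055e-06, 8.147e-06]  ψ = [0, 0, 2]  (obs o_5=1)
backtrack: best end state = 2; path = [1, 2, 2, 2, 2, 2]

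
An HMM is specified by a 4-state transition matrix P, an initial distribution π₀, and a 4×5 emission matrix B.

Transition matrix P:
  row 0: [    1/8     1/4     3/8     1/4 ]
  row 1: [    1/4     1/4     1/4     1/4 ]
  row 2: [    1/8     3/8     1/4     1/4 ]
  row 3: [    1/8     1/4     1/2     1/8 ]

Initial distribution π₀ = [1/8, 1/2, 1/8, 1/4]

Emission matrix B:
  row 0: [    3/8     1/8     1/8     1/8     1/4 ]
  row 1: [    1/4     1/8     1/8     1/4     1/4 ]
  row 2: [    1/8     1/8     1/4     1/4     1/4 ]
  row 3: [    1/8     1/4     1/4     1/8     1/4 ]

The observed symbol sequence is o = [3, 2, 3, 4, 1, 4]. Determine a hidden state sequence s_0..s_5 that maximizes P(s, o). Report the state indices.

path = [1, 3, 2, 1, 3, 2]

t=0: δ = [1.562e-02, 1.250e-01, 3.125e-02, 3.125e-02]  (obs o_0=3)
t=1: δ = [3.906e-03, 3.906e-03, 7.812e-03, 7.812e-03]  ψ = [1, 1, 1, 1]  (obs o_1=2)
t=2: δ = [1.221e-04, 7.324e-04, 9.766e-04, 2.441e-04]  ψ = [1, 2, 3, 2]  (obs o_2=3)
t=3: δ = [4.578e-05, 9.155e-05, 6.104e-05, 6.104e-05]  ψ = [1, 2, 2, 2]  (obs o_3=4)
t=4: δ = [2.861e-06, 2.861e-06, 3.815e-06, 5.722e-06]  ψ = [1, 1, 3, 1]  (obs o_4=1)
t=5: δ = [1.788e-07, 3.576e-07, 7.153e-07, 2.384e-07]  ψ = [1, 2, 3, 2]  (obs o_5=4)
backtrack: best end state = 2; path = [1, 3, 2, 1, 3, 2]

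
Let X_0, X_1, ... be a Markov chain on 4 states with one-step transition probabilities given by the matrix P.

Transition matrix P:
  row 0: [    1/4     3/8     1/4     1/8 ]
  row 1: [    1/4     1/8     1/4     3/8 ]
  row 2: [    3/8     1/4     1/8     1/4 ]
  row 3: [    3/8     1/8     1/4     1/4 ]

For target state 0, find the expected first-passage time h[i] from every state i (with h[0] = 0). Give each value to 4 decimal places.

h = [0.0000, 3.1610, 2.8488, 2.8098]

First-step conditioning: h[0] = 0; for i ≠ 0, h[i] = 1 + Σ_k P[i][k]·h[k].
  h[1] = 1 + 1/8·h[1] + 1/4·h[2] + 3/8·h[3]
  h[2] = 1 + 1/4·h[1] + 1/8·h[2] + 1/4·h[3]
  h[3] = 1 + 1/8·h[1] + 1/4·h[2] + 1/4·h[3]
Solving the 3×3 linear system over states ≠ 0 gives exactly h = [0, 648/205, 584/205, 576/205] (h[0] = 0 is the target).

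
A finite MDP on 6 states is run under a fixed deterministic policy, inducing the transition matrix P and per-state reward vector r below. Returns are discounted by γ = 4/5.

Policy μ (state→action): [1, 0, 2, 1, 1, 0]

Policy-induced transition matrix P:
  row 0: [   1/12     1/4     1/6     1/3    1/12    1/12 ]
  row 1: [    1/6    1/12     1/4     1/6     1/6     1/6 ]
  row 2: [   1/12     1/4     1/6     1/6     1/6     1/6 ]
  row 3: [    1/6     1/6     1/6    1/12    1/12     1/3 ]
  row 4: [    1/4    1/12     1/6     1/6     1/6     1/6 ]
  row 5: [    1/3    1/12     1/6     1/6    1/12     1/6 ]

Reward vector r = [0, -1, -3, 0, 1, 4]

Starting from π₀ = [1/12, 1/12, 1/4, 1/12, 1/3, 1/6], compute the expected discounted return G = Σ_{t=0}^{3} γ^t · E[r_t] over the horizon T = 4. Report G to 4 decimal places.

G = 0.4711

t=0: π = [0.0833, 0.0833, 0.2500, 0.0833, 0.3333, 0.1667], E[r] = 0.1667, γ^t·E[r] = 0.166667, running G = 0.166667
t=1: π = [0.1944, 0.1458, 0.1736, 0.1736, 0.1389, 0.1736], E[r] = 0.1667, γ^t·E[r] = 0.133333, running G = 0.300000
t=2: π = [0.1765, 0.1591, 0.1788, 0.1846, 0.1215, 0.1794], E[r] = 0.1435, γ^t·E[r] = 0.091852, running G = 0.391852
t=3: π = [0.1771, 0.1579, 0.1799, 0.1807, 0.1216, 0.1827], E[r] = 0.1548, γ^t·E[r] = 0.079259, running G = 0.471111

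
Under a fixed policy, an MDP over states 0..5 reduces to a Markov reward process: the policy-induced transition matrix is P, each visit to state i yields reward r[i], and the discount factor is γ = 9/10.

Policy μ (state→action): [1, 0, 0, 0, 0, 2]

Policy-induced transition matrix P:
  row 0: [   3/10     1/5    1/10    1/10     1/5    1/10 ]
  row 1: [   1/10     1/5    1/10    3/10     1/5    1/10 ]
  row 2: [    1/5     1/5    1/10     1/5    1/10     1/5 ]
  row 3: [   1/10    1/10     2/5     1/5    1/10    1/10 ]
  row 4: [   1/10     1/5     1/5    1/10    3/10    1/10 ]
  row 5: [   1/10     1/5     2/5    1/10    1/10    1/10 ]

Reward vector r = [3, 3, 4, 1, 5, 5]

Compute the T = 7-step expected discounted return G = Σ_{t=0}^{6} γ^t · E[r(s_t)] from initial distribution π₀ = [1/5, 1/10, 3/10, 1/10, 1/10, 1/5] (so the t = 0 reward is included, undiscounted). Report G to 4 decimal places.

G = 18.1716

t=0: π = [0.2000, 0.1000, 0.3000, 0.1000, 0.1000, 0.2000], E[r] = 3.7000, γ^t·E[r] = 3.700000, running G = 3.700000
t=1: π = [0.1700, 0.1900, 0.2000, 0.1600, 0.1500, 0.1300], E[r] = 3.4400, γ^t·E[r] = 3.096000, running G = 6.796000
t=2: π = [0.1540, 0.1840, 0.2020, 0.1740, 0.1660, 0.1200], E[r] = 3.4260, γ^t·E[r] = 2.775060, running G = 9.571060
t=3: π = [0.1510, 0.1826, 0.2048, 0.1744, 0.1670, 0.1202], E[r] = 3.4304, γ^t·E[r] = 2.500762, running G = 12.071822
t=4: π = [0.1507, 0.1826, 0.2051, 0.1744, 0.1668, 0.1205], E[r] = 3.4307, γ^t·E[r] = 2.250869, running G = 14.322691
t=5: π = [0.1506, 0.1826, 0.2052, 0.1745, 0.1667, 0.1205], E[r] = 3.4306, γ^t·E[r] = 2.025730, running G = 16.348421
t=6: π = [0.1506, 0.1826, 0.2052, 0.1745, 0.1667, 0.1205], E[r] = 3.4306, γ^t·E[r] = 1.823137, running G = 18.171558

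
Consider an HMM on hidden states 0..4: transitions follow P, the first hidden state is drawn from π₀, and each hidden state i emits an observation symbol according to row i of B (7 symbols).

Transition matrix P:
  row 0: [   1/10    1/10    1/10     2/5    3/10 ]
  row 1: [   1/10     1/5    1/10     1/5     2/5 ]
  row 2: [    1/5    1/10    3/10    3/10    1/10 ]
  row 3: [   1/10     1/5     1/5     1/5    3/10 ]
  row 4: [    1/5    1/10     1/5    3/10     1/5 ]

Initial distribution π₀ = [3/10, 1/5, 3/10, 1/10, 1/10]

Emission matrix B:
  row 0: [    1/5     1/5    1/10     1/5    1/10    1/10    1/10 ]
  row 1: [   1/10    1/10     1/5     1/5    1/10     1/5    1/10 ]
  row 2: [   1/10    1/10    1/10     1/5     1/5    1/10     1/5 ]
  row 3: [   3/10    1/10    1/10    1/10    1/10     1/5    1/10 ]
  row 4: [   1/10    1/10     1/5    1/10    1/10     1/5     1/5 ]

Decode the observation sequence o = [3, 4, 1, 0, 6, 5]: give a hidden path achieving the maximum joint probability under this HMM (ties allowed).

t=0: δ = [6.000e-02, 4.000e-02, 6.000e-02, 1.000e-02, 1.000e-02]  (obs o_0=3)
t=1: δ = [1.200e-03, 8.000e-04, 3.600e-03, 2.400e-03, 1.800e-03]  ψ = [2, 1, 2, 0, 0]  (obs o_1=4)
t=2: δ = [1.440e-04, 4.800e-05, 1.080e-04, 1.080e-04, 7.200e-05]  ψ = [2, 3, 2, 2, 3]  (obs o_2=1)
t=3: δ = [4.320e-06, 2.160e-06, 3.240e-06, 1.728e-05, 4.320e-06]  ψ = [2, 3, 2, 0, 0]  (obs o_3=0)
t=4: δ = [1.728e-07, 3.456e-07, 6.912e-07, 3.456e-07, 1.037e-06]  ψ = [3, 3, 3, 3, 3]  (obs o_4=6)
t=5: δ = [2.074e-08, 2.074e-08, 2.074e-08, 6.221e-08, 4.147e-08]  ψ = [4, 4, 2, 4, 4]  (obs o_5=5)
backtrack: best end state = 3; path = [2, 2, 0, 3, 4, 3]

path = [2, 2, 0, 3, 4, 3]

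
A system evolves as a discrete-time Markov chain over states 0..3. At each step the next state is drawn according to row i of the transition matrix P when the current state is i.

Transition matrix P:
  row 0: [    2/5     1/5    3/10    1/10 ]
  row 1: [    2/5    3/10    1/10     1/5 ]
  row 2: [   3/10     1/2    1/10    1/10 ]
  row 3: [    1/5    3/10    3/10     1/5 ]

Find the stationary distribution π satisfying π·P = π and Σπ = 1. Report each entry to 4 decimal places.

π = [0.3511, 0.3047, 0.1992, 0.1450]

Balance equations π_j = Σ_i π_i·P[i][j]:
  π_0 = 2/5·π_0 + 2/5·π_1 + 3/10·π_2 + 1/5·π_3
  π_1 = 1/5·π_0 + 3/10·π_1 + 1/2·π_2 + 3/10·π_3
  π_2 = 3/10·π_0 + 1/10·π_1 + 1/10·π_2 + 3/10·π_3
  normalize: π_0 + π_1 + π_2 + π_3 = 1
Solving the linear system gives exactly π = [178/507, 103/338, 101/507, 49/338].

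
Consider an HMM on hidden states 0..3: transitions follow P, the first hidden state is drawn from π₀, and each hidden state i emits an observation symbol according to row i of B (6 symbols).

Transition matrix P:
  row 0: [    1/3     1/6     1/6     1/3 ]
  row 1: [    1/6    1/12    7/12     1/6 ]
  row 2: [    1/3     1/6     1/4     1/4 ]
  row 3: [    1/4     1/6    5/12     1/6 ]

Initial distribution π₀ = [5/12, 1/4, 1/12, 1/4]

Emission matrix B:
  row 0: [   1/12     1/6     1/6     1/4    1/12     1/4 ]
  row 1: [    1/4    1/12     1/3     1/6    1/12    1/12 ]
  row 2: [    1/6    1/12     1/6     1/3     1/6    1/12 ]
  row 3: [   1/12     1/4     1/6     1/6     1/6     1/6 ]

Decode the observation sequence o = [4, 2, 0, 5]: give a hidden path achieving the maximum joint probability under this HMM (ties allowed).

path = [3, 1, 2, 0]

t=0: δ = [3.472e-02, 2.083e-02, 1.389e-02, 4.167e-02]  (obs o_0=4)
t=1: δ = [1.929e-03, 2.315e-03, 2.894e-03, 1.929e-03]  ψ = [0, 3, 3, 0]  (obs o_1=2)
t=2: δ = [8.038e-05, 1.206e-04, 2.251e-04, 6.028e-05]  ψ = [2, 2, 1, 2]  (obs o_2=0)
t=3: δ = [1.875e-05, 3.126e-06, 5.861e-06, 9.377e-06]  ψ = [2, 2, 1, 2]  (obs o_3=5)
backtrack: best end state = 0; path = [3, 1, 2, 0]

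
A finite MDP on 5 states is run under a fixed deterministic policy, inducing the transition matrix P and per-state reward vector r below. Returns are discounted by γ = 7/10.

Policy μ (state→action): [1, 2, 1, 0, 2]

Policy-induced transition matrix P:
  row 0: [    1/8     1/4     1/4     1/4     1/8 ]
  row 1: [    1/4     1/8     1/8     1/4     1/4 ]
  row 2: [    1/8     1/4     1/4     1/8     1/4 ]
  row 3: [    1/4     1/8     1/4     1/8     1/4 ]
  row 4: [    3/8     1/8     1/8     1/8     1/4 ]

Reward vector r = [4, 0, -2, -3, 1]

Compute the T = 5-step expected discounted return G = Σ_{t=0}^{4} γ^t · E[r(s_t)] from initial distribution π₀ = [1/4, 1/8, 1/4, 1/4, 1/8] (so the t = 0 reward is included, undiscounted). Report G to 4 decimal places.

t=0: π = [0.2500, 0.1250, 0.2500, 0.2500, 0.1250], E[r] = -0.1250, γ^t·E[r] = -0.125000, running G = -0.125000
t=1: π = [0.2031, 0.1875, 0.2188, 0.1719, 0.2188], E[r] = 0.0781, γ^t·E[r] = 0.054688, running G = -0.070313
t=2: π = [0.2246, 0.1777, 0.1992, 0.1738, 0.2246], E[r] = 0.2031, γ^t·E[r] = 0.099531, running G = 0.029219
t=3: π = [0.2251, 0.1780, 0.1997, 0.1753, 0.2219], E[r] = 0.1970, γ^t·E[r] = 0.067578, running G = 0.096797
t=4: π = [0.2246, 0.1781, 0.2000, 0.1754, 0.2219], E[r] = 0.1942, γ^t·E[r] = 0.046638, running G = 0.143435

G = 0.1434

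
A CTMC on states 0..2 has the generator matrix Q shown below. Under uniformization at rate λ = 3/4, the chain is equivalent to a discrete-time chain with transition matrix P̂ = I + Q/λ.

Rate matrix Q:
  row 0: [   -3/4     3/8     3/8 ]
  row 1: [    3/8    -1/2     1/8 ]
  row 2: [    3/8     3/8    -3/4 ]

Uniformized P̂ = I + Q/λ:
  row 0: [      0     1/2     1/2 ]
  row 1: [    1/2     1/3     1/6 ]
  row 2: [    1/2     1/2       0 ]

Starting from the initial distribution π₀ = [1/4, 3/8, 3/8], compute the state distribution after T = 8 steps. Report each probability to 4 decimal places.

π = [0.3330, 0.4286, 0.2384]

t=0: π = [0.2500, 0.3750, 0.3750]
t=1: π = [0.3750, 0.4375, 0.1875]
t=2: π = [0.3125, 0.4271, 0.2604]
t=3: π = [0.3438, 0.4288, 0.2274]
t=4: π = [0.3281, 0.4285, 0.2433]
t=5: π = [0.3359, 0.4286, 0.2355]
t=6: π = [0.3320, 0.4286, 0.2394]
t=7: π = [0.3340, 0.4286, 0.2374]
t=8: π = [0.3330, 0.4286, 0.2384]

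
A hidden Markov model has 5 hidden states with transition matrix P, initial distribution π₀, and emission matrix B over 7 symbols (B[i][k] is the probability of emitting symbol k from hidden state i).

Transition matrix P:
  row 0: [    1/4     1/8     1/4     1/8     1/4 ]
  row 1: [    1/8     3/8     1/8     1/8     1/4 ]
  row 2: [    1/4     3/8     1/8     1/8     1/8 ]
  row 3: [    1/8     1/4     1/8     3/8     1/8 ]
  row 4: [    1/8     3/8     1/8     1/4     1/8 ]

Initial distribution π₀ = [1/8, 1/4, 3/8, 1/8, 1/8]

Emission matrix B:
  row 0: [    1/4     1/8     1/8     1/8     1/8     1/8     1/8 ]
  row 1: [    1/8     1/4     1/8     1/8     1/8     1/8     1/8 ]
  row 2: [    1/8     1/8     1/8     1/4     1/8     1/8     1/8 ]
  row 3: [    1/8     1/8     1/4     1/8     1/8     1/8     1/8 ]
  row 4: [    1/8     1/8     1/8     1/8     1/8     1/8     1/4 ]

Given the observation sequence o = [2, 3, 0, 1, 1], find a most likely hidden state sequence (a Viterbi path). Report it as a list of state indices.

t=0: δ = [1.562e-02, 3.125e-02, 4.688e-02, 3.125e-02, 1.562e-02]  (obs o_0=2)
t=1: δ = [1.465e-03, 2.197e-03, 1.465e-03, 1.465e-03, 9.766e-04]  ψ = [2, 2, 2, 3, 1]  (obs o_1=3)
t=2: δ = [9.155e-05, 1.030e-04, 4.578e-05, 6.866e-05, 6.866e-05]  ψ = [0, 1, 0, 3, 1]  (obs o_2=0)
t=3: δ = [2.861e-06, 9.656e-06, 2.861e-06, 3.219e-06, 3.219e-06]  ψ = [0, 1, 0, 3, 1]  (obs o_3=1)
t=4: δ = [1.509e-07, 9.052e-07, 1.509e-07, 1.509e-07, 3.017e-07]  ψ = [1, 1, 1, 1, 1]  (obs o_4=1)
backtrack: best end state = 1; path = [2, 1, 1, 1, 1]

path = [2, 1, 1, 1, 1]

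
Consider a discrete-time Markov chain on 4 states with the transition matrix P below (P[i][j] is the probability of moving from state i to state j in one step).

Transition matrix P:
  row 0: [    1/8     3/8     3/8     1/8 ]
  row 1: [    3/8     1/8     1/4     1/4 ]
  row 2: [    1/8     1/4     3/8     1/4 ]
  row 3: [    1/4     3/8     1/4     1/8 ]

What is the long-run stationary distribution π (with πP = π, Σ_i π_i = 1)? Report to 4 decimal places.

π = [0.2168, 0.2683, 0.3167, 0.1981]

Balance equations π_j = Σ_i π_i·P[i][j]:
  π_0 = 1/8·π_0 + 3/8·π_1 + 1/8·π_2 + 1/4·π_3
  π_1 = 3/8·π_0 + 1/8·π_1 + 1/4·π_2 + 3/8·π_3
  π_2 = 3/8·π_0 + 1/4·π_1 + 3/8·π_2 + 1/4·π_3
  normalize: π_0 + π_1 + π_2 + π_3 = 1
Solving the linear system gives exactly π = [139/641, 172/641, 203/641, 127/641].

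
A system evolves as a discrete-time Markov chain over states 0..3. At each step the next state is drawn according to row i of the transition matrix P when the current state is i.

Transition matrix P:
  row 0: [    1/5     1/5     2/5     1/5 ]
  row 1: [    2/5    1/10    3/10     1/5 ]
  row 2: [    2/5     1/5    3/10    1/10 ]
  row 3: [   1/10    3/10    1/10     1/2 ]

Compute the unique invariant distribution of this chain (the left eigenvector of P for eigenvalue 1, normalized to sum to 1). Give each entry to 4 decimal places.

π = [0.2718, 0.2042, 0.2780, 0.2460]

Balance equations π_j = Σ_i π_i·P[i][j]:
  π_0 = 1/5·π_0 + 2/5·π_1 + 2/5·π_2 + 1/10·π_3
  π_1 = 1/5·π_0 + 1/10·π_1 + 1/5·π_2 + 3/10·π_3
  π_2 = 2/5·π_0 + 3/10·π_1 + 3/10·π_2 + 1/10·π_3
  normalize: π_0 + π_1 + π_2 + π_3 = 1
Solving the linear system gives exactly π = [221/813, 166/813, 226/813, 200/813].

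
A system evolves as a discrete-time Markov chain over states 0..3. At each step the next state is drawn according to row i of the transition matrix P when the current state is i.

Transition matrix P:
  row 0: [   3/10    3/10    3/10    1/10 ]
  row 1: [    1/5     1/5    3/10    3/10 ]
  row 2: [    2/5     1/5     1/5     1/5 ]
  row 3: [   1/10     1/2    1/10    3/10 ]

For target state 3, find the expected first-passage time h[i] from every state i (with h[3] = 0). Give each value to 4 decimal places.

First-step conditioning: h[3] = 0; for i ≠ 3, h[i] = 1 + Σ_k P[i][k]·h[k].
  h[0] = 1 + 3/10·h[0] + 3/10·h[1] + 3/10·h[2]
  h[1] = 1 + 1/5·h[0] + 1/5·h[1] + 3/10·h[2]
  h[2] = 1 + 2/5·h[0] + 1/5·h[1] + 1/5·h[2]
Solving the 3×3 linear system over states ≠ 3 gives exactly h = [605/107, 495/107, 560/107, 0] (h[3] = 0 is the target).

h = [5.6542, 4.6262, 5.2336, 0.0000]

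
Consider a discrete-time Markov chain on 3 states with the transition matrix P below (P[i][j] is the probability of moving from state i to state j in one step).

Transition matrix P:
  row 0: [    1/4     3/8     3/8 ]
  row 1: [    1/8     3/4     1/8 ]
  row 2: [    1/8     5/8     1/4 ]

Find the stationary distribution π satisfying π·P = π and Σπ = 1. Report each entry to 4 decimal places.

Balance equations π_j = Σ_i π_i·P[i][j]:
  π_0 = 1/4·π_0 + 1/8·π_1 + 1/8·π_2
  π_1 = 3/8·π_0 + 3/4·π_1 + 5/8·π_2
  normalize: π_0 + π_1 + π_2 = 1
Solving the linear system gives exactly π = [1/7, 33/49, 9/49].

π = [0.1429, 0.6735, 0.1837]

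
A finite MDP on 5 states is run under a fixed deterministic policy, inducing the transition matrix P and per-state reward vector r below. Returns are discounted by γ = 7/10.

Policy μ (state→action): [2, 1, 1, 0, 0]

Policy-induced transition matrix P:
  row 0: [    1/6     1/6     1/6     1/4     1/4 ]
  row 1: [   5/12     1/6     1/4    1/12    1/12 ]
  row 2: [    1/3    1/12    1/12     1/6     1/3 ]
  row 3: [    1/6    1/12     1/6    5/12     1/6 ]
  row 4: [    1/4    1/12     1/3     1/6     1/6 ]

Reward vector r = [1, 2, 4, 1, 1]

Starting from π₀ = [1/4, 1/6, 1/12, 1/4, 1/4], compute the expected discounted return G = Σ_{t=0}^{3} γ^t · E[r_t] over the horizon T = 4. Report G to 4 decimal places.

G = 4.0594

t=0: π = [0.2500, 0.1667, 0.0833, 0.2500, 0.2500], E[r] = 1.4167, γ^t·E[r] = 1.416667, running G = 1.416667
t=1: π = [0.2431, 0.1181, 0.2153, 0.2361, 0.1875], E[r] = 1.7639, γ^t·E[r] = 1.234722, running G = 2.651389
t=2: π = [0.2477, 0.1134, 0.1898, 0.2361, 0.2130], E[r] = 1.6829, γ^t·E[r] = 0.824606, running G = 3.475995
t=3: π = [0.2444, 0.1134, 0.1958, 0.2369, 0.2095], E[r] = 1.7008, γ^t·E[r] = 0.583378, running G = 4.059373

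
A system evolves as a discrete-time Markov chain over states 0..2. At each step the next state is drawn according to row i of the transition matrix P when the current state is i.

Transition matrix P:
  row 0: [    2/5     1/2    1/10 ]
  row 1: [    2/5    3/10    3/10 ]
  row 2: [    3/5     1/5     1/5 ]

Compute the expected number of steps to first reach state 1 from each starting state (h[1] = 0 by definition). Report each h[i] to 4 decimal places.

First-step conditioning: h[1] = 0; for i ≠ 1, h[i] = 1 + Σ_k P[i][k]·h[k].
  h[0] = 1 + 2/5·h[0] + 1/10·h[2]
  h[2] = 1 + 3/5·h[0] + 1/5·h[2]
Solving the 2×2 linear system over states ≠ 1 gives exactly h = [15/7, 0, 20/7] (h[1] = 0 is the target).

h = [2.1429, 0.0000, 2.8571]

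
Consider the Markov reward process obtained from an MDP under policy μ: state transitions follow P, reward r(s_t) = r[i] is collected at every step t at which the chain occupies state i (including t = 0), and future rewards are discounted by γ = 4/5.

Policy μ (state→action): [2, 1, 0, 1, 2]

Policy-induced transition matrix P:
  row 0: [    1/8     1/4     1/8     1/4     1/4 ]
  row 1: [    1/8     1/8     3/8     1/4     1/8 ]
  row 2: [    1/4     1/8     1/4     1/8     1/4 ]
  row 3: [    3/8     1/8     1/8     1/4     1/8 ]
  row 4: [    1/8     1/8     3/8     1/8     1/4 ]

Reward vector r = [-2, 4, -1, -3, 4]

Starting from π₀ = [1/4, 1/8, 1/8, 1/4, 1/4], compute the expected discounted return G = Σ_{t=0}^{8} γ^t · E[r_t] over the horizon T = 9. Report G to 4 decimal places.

G = 0.7615

t=0: π = [0.2500, 0.1250, 0.1250, 0.2500, 0.2500], E[r] = 0.1250, γ^t·E[r] = 0.125000, running G = 0.125000
t=1: π = [0.2031, 0.1563, 0.2344, 0.2031, 0.2031], E[r] = 0.1875, γ^t·E[r] = 0.150000, running G = 0.275000
t=2: π = [0.2051, 0.1504, 0.2441, 0.1953, 0.2051], E[r] = 0.1816, γ^t·E[r] = 0.116250, running G = 0.391250
t=3: π = [0.2043, 0.1506, 0.2444, 0.1938, 0.2068], E[r] = 0.1951, γ^t·E[r] = 0.099875, running G = 0.491125
t=4: π = [0.2040, 0.1505, 0.2449, 0.1936, 0.2069], E[r] = 0.1962, γ^t·E[r] = 0.080363, running G = 0.571488
t=5: π = [0.2040, 0.1505, 0.2450, 0.1935, 0.2070], E[r] = 0.1964, γ^t·E[r] = 0.064344, running G = 0.635831
t=6: π = [0.2040, 0.1505, 0.2450, 0.1935, 0.2070], E[r] = 0.1965, γ^t·E[r] = 0.051507, running G = 0.687338
t=7: π = [0.2040, 0.1505, 0.2450, 0.1935, 0.2070], E[r] = 0.1965, γ^t·E[r] = 0.041208, running G = 0.728546
t=8: π = [0.2040, 0.1505, 0.2450, 0.1935, 0.2070], E[r] = 0.1965, γ^t·E[r] = 0.032967, running G = 0.761513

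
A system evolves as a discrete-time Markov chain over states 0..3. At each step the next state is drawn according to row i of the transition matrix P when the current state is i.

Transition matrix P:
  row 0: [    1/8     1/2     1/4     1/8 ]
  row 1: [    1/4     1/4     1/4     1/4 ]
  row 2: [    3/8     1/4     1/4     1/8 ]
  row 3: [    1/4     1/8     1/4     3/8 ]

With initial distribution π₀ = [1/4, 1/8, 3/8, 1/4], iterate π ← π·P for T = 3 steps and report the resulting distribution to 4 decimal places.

t=0: π = [0.2500, 0.1250, 0.3750, 0.2500]
t=1: π = [0.2656, 0.2813, 0.2500, 0.2031]
t=2: π = [0.2480, 0.2910, 0.2500, 0.2109]
t=3: π = [0.2502, 0.2856, 0.2500, 0.2141]

π = [0.2502, 0.2856, 0.2500, 0.2141]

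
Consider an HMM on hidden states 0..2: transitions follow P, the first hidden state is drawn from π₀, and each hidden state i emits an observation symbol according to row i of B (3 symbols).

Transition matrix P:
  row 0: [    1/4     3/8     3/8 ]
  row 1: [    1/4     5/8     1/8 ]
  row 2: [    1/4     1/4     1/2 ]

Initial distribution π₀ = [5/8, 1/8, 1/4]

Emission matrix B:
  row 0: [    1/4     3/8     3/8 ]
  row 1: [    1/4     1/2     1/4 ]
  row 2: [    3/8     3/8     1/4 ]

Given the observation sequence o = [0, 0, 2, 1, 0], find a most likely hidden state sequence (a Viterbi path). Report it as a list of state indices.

t=0: δ = [1.562e-01, 3.125e-02, 9.375e-02]  (obs o_0=0)
t=1: δ = [9.766e-03, 1.465e-02, 2.197e-02]  ψ = [0, 0, 0]  (obs o_1=0)
t=2: δ = [2.060e-03, 2.289e-03, 2.747e-03]  ψ = [2, 1, 2]  (obs o_2=2)
t=3: δ = [2.575e-04, 7.153e-04, 5.150e-04]  ψ = [2, 1, 2]  (obs o_3=1)
t=4: δ = [4.470e-05, 1.118e-04, 9.656e-05]  ψ = [1, 1, 2]  (obs o_4=0)
backtrack: best end state = 1; path = [0, 1, 1, 1, 1]

path = [0, 1, 1, 1, 1]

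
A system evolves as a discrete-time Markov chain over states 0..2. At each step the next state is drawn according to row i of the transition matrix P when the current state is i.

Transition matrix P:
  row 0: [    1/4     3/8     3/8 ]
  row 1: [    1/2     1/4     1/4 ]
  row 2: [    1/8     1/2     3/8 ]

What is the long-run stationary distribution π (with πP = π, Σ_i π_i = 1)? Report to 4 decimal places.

Balance equations π_j = Σ_i π_i·P[i][j]:
  π_0 = 1/4·π_0 + 1/2·π_1 + 1/8·π_2
  π_1 = 3/8·π_0 + 1/4·π_1 + 1/2·π_2
  normalize: π_0 + π_1 + π_2 = 1
Solving the linear system gives exactly π = [22/73, 27/73, 24/73].

π = [0.3014, 0.3699, 0.3288]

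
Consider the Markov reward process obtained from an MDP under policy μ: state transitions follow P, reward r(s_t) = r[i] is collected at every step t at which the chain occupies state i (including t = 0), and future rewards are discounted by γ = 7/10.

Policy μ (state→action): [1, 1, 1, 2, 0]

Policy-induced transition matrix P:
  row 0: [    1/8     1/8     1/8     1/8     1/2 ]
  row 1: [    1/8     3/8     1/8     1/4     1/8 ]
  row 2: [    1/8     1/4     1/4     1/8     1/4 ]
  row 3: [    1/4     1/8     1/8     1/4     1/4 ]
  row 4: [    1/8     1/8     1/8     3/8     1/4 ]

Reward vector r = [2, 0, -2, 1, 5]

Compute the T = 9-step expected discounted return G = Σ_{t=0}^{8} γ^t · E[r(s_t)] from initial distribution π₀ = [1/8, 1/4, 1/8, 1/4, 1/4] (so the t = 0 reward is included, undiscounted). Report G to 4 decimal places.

t=0: π = [0.1250, 0.2500, 0.1250, 0.2500, 0.2500], E[r] = 1.5000, γ^t·E[r] = 1.500000, running G = 1.500000
t=1: π = [0.1563, 0.2031, 0.1406, 0.2500, 0.2500], E[r] = 1.5313, γ^t·E[r] = 1.071875, running G = 2.571875
t=2: π = [0.1563, 0.1934, 0.1426, 0.2441, 0.2637], E[r] = 1.5898, γ^t·E[r] = 0.779023, running G = 3.350898
t=3: π = [0.1555, 0.1912, 0.1428, 0.2456, 0.2649], E[r] = 1.5955, γ^t·E[r] = 0.547242, running G = 3.898141
t=4: π = [0.1557, 0.1906, 0.1429, 0.2458, 0.2650], E[r] = 1.5964, γ^t·E[r] = 0.383304, running G = 4.281445
t=5: π = [0.1557, 0.1905, 0.1429, 0.2458, 0.2651], E[r] = 1.5970, γ^t·E[r] = 0.268411, running G = 4.549856
t=6: π = [0.1557, 0.1905, 0.1429, 0.2458, 0.2651], E[r] = 1.5971, γ^t·E[r] = 0.187902, running G = 4.737758
t=7: π = [0.1557, 0.1905, 0.1429, 0.2458, 0.2651], E[r] = 1.5972, γ^t·E[r] = 0.131533, running G = 4.869290
t=8: π = [0.1557, 0.1905, 0.1429, 0.2458, 0.2651], E[r] = 1.5972, γ^t·E[r] = 0.092073, running G = 4.961364

G = 4.9614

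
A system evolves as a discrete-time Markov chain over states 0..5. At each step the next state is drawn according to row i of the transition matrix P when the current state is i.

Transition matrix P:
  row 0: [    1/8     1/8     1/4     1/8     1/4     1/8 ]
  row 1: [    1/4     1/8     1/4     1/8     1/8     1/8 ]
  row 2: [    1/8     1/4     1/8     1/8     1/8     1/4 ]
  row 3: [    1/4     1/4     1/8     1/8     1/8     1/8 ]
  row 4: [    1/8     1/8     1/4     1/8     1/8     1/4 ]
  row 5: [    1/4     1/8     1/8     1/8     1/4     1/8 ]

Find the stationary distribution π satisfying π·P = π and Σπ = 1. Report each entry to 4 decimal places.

π = [0.1824, 0.1643, 0.1895, 0.1250, 0.1690, 0.1698]

Balance equations π_j = Σ_i π_i·P[i][j]:
  π_0 = 1/8·π_0 + 1/4·π_1 + 1/8·π_2 + 1/4·π_3 + 1/8·π_4 + 1/4·π_5
  π_1 = 1/8·π_0 + 1/8·π_1 + 1/4·π_2 + 1/4·π_3 + 1/8·π_4 + 1/8·π_5
  π_2 = 1/4·π_0 + 1/4·π_1 + 1/8·π_2 + 1/8·π_3 + 1/4·π_4 + 1/8·π_5
  π_3 = 1/8·π_0 + 1/8·π_1 + 1/8·π_2 + 1/8·π_3 + 1/8·π_4 + 1/8·π_5
  π_4 = 1/4·π_0 + 1/8·π_1 + 1/8·π_2 + 1/8·π_3 + 1/8·π_4 + 1/4·π_5
  normalize: π_0 + π_1 + π_2 + π_3 + π_4 + π_5 = 1
Solving the linear system gives exactly π = [29/159, 209/1272, 241/1272, 1/8, 215/1272, 9/53].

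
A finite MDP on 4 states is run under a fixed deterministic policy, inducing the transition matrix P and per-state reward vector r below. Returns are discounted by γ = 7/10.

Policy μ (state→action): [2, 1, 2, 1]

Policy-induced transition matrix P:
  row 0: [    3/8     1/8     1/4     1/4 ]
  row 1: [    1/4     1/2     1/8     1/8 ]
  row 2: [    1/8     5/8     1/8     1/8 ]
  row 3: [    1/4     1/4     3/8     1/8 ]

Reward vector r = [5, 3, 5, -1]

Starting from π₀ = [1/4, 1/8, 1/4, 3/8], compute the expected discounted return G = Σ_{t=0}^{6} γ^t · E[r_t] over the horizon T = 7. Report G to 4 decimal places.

G = 9.3118

t=0: π = [0.2500, 0.1250, 0.2500, 0.3750], E[r] = 2.5000, γ^t·E[r] = 2.500000, running G = 2.500000
t=1: π = [0.2500, 0.3438, 0.2500, 0.1563], E[r] = 3.3750, γ^t·E[r] = 2.362500, running G = 4.862500
t=2: π = [0.2500, 0.3984, 0.1953, 0.1563], E[r] = 3.2656, γ^t·E[r] = 1.600156, running G = 6.462656
t=3: π = [0.2568, 0.3916, 0.1953, 0.1563], E[r] = 3.2793, γ^t·E[r] = 1.124799, running G = 7.587455
t=4: π = [0.2577, 0.3890, 0.1962, 0.1571], E[r] = 3.2793, γ^t·E[r] = 0.787359, running G = 8.374814
t=5: π = [0.2577, 0.3886, 0.1965, 0.1572], E[r] = 3.2795, γ^t·E[r] = 0.551187, running G = 8.926002
t=6: π = [0.2577, 0.3886, 0.1965, 0.1572], E[r] = 3.2795, γ^t·E[r] = 0.385828, running G = 9.311830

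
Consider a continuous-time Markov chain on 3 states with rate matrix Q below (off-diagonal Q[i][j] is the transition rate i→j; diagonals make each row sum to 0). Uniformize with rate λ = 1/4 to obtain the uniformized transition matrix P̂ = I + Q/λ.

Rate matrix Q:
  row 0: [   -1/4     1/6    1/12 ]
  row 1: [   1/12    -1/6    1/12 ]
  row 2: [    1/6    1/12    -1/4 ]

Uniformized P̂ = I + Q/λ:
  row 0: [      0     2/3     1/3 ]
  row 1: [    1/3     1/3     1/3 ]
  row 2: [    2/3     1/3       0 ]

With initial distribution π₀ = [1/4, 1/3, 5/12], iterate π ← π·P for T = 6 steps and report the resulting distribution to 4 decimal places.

t=0: π = [0.2500, 0.3333, 0.4167]
t=1: π = [0.3889, 0.4167, 0.1944]
t=2: π = [0.2685, 0.4630, 0.2685]
t=3: π = [0.3333, 0.4228, 0.2438]
t=4: π = [0.3035, 0.4444, 0.2521]
t=5: π = [0.3162, 0.4345, 0.2493]
t=6: π = [0.3110, 0.4387, 0.2502]

π = [0.3110, 0.4387, 0.2502]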